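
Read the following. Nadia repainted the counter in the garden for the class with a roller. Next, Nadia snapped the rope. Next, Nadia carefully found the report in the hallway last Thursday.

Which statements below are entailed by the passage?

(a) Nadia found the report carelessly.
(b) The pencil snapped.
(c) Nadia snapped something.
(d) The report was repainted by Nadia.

(c)

(a) Not entailed — 'carelessly' adds a manner not in (and inconsistent with) the original.
(b) Not entailed — the rope is what snapped, not the pencil.
(c) Entailed — this follows by dropping conjuncts from the snapping event's description.
(d) Not entailed — Nadia repainted the counter, not the report; the report belongs to the finding event.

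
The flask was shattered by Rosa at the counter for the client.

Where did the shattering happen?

'at the counter' marks the location of the shattering event.

at the counter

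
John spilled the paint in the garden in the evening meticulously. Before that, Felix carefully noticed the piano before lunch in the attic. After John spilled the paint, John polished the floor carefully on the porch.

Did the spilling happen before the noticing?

no

The narrative orders the noticing before the spilling.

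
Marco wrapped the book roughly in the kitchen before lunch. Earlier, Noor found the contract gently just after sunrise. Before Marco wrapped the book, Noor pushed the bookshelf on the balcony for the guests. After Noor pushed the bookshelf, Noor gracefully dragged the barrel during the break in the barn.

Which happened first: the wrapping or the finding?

the finding

The connectives place the finding before the wrapping.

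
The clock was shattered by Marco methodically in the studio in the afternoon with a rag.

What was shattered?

the clock

'the clock' marks the patient of the shattering event.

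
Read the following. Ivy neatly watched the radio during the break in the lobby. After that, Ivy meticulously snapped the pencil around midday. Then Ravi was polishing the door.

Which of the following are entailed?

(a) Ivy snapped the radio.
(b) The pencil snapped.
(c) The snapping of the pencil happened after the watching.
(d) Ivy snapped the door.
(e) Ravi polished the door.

(a) Not entailed — Ivy snapped the pencil, not the radio; the radio belongs to the watching event.
(b) Entailed — 'Ivy snapped the pencil' is causative; it entails the inchoative 'the pencil snapped'.
(c) Entailed — the narrative places the watching before the snapping.
(d) Not entailed — Ivy snapped the pencil, not the door; the door belongs to the polishing event.
(e) Entailed — 'polish' is an activity; 'was polishing' entails that some polishing happened, so 'polished' holds.

(b), (c), (e)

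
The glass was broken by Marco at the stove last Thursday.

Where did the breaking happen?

at the stove

'at the stove' marks the location of the breaking event.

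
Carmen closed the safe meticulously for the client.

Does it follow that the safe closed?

'Carmen closed the safe' is the causative; it entails the inchoative 'the safe closed'.

yes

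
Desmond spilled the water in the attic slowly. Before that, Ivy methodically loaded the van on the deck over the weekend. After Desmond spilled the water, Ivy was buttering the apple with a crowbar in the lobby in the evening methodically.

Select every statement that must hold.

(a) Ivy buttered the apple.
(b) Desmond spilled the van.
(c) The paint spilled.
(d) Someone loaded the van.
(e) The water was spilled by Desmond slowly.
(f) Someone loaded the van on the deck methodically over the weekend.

(a) Not entailed — 'was buttering' is progressive on an accomplishment; it does not entail the completed 'buttered'.
(b) Not entailed — Desmond spilled the water, not the van; the van belongs to the loading event.
(c) Not entailed — the water is what spilled, not the paint.
(d) Entailed — dropping 'over the weekend', 'methodically', 'on the deck' and generalizing the agent leaves a sub-description the original still satisfies.
(e) Entailed — dropping 'in the attic' leaves a sub-description the original still satisfies.
(f) Entailed — this follows by dropping conjuncts from the loading event's description.

(d), (e), (f)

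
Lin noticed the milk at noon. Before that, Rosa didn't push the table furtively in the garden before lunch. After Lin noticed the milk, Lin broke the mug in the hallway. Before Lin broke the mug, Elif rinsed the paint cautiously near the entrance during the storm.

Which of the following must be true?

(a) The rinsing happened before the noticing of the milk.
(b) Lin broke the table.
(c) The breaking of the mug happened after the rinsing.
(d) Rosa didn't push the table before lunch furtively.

(a) Not entailed — the narrative doesn't order the rinsing relative to the noticing.
(b) Not entailed — Lin broke the mug, not the table; the table belongs to the pushing event.
(c) Entailed — the narrative places the rinsing before the breaking.
(d) Not entailed — dropping 'in the garden' under negation is not valid — the original leaves open that Rosa pushed the table some other way.

(c)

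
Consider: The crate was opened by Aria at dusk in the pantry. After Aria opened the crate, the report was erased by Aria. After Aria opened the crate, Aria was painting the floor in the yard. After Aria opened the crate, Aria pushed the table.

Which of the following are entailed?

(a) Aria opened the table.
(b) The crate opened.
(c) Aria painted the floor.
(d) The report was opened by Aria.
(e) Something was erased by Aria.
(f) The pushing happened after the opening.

(b), (e), (f)

(a) Not entailed — Aria opened the crate, not the table; the table belongs to the pushing event.
(b) Entailed — 'Aria opened the crate' is causative; it entails the inchoative 'the crate opened'.
(c) Not entailed — 'was painting' is progressive on an accomplishment; it does not entail the completed 'painted'.
(d) Not entailed — Aria opened the crate, not the report; the report belongs to the erasing event.
(e) Entailed — every conjunct here is already in the original erasing event.
(f) Entailed — the narrative places the opening before the pushing.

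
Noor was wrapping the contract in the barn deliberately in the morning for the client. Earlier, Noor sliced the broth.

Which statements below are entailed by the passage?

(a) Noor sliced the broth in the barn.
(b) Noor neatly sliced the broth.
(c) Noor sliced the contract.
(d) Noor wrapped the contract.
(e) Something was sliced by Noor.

(e)

(a) Not entailed — 'in the barn' adds information not in the original event.
(b) Not entailed — 'neatly' adds information not in the original event.
(c) Not entailed — Noor sliced the broth, not the contract; the contract belongs to the wrapping event.
(d) Not entailed — 'was wrapping' is progressive on an accomplishment; it does not entail the completed 'wrapped'.
(e) Entailed — this follows by dropping conjuncts from the slicing event's description.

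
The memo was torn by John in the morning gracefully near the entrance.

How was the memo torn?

'gracefully' marks the manner of the tearing event.

gracefully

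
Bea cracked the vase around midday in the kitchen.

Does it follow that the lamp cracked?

Nothing is said about any lamp; only the vase is affected.

no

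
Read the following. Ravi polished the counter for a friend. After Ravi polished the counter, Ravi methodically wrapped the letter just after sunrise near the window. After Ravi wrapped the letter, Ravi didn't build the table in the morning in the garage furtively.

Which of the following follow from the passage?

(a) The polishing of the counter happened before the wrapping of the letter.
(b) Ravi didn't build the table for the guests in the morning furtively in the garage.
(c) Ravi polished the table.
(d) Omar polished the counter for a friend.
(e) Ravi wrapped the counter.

(a) Entailed — the narrative places the polishing before the wrapping.
(b) Entailed — under negation, adding a further restriction is entailed: if no such building event occurred, none occurred for the guests either.
(c) Not entailed — Ravi polished the counter, not the table; the table belongs to the building event.
(d) Not entailed — the passage has Ravi polishing the counter, not Omar.
(e) Not entailed — Ravi wrapped the letter, not the counter; the counter belongs to the polishing event.

(a), (b)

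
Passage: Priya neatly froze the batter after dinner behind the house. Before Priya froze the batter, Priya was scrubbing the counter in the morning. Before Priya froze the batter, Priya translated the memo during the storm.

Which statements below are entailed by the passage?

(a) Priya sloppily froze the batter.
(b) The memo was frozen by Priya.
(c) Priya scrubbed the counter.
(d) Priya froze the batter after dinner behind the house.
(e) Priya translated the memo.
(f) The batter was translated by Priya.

(c), (d), (e)

(a) Not entailed — 'sloppily' adds a manner not in (and inconsistent with) the original.
(b) Not entailed — Priya froze the batter, not the memo; the memo belongs to the translating event.
(c) Entailed — 'scrub' is an activity; 'was scrubbing' entails that some scrubbing happened, so 'scrubbed' holds.
(d) Entailed — this follows by dropping conjuncts from the freezing event's description.
(e) Entailed — dropping 'during the storm' leaves a sub-description the original still satisfies.
(f) Not entailed — Priya translated the memo, not the batter; the batter belongs to the freezing event.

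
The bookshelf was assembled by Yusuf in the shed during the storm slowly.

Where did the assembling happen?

'in the shed' marks the location of the assembling event.

in the shed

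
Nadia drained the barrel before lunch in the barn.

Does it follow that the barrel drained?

yes

'Nadia drained the barrel' is the causative; it entails the inchoative 'the barrel drained'.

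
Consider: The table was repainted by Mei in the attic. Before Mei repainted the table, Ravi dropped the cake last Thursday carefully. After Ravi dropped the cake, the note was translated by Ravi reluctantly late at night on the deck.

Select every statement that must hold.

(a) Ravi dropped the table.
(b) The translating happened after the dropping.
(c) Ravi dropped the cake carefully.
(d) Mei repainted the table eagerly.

(a) Not entailed — Ravi dropped the cake, not the table; the table belongs to the repainting event.
(b) Entailed — the narrative places the dropping before the translating.
(c) Entailed — the original entails any weakening of itself; this just drops 'last Thursday'.
(d) Not entailed — 'eagerly' adds information not in the original event.

(b), (c)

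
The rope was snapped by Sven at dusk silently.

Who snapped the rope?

'Sven' marks the agent of the snapping event.

Sven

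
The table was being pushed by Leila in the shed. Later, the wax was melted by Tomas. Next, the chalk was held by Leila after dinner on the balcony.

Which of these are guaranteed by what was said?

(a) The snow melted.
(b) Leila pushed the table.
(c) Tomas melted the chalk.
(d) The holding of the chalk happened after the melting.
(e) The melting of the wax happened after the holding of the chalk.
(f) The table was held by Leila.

(b), (d)

(a) Not entailed — the wax is what melted, not the snow.
(b) Entailed — 'push' is an activity; 'was pushing' entails that some pushing happened, so 'pushed' holds.
(c) Not entailed — Tomas melted the wax, not the chalk; the chalk belongs to the holding event.
(d) Entailed — the narrative places the melting before the holding.
(e) Not entailed — the narrative places the melting before the holding, not after.
(f) Not entailed — Leila held the chalk, not the table; the table belongs to the pushing event.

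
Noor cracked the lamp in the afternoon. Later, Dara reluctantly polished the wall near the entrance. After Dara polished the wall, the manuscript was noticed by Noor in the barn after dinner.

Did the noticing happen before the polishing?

The narrative orders the polishing before the noticing.

no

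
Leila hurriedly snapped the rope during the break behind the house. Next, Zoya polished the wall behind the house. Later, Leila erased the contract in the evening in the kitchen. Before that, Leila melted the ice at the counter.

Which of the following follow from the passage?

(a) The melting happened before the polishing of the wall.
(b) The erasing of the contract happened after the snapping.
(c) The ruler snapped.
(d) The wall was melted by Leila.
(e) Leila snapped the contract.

(a) Not entailed — the narrative doesn't order the melting relative to the polishing.
(b) Entailed — the narrative places the snapping before the erasing.
(c) Not entailed — the rope is what snapped, not the ruler.
(d) Not entailed — Leila melted the ice, not the wall; the wall belongs to the polishing event.
(e) Not entailed — Leila snapped the rope, not the contract; the contract belongs to the erasing event.

(b)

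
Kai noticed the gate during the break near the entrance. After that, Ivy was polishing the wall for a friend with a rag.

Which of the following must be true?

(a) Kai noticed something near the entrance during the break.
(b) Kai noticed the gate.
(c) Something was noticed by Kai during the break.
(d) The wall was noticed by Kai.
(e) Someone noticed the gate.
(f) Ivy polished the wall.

(a) Entailed — the original entails any weakening of itself; this just generalizes the patient.
(b) Entailed — the original entails any weakening of itself; this just drops 'during the break', 'near the entrance'.
(c) Entailed — dropping 'near the entrance' and generalizing the patient leaves a sub-description the original still satisfies.
(d) Not entailed — Kai noticed the gate, not the wall; the wall belongs to the polishing event.
(e) Entailed — dropping 'during the break', 'near the entrance' and generalizing the agent leaves a sub-description the original still satisfies.
(f) Entailed — 'polish' is an activity; 'was polishing' entails that some polishing happened, so 'polished' holds.

(a), (b), (c), (e), (f)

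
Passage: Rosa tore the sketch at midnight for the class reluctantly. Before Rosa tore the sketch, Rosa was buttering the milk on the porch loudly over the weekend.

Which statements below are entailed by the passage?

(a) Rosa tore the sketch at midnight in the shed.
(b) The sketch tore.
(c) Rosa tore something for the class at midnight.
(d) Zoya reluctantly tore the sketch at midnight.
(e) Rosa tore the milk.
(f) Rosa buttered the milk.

(b), (c)

(a) Not entailed — 'in the shed' adds information not in the original event.
(b) Entailed — 'Rosa tore the sketch' is causative; it entails the inchoative 'the sketch tore'.
(c) Entailed — the original entails any weakening of itself; this just drops 'reluctantly' and generalizes the patient.
(d) Not entailed — the passage has Rosa tearing the sketch, not Zoya.
(e) Not entailed — Rosa tore the sketch, not the milk; the milk belongs to the buttering event.
(f) Not entailed — 'was buttering' is progressive on an accomplishment; it does not entail the completed 'buttered'.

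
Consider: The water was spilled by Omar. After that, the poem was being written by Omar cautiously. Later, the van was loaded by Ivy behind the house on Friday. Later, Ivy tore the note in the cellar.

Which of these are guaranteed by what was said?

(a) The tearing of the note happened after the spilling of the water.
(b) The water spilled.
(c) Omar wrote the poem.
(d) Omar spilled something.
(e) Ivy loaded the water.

(a), (b), (d)

(a) Entailed — the narrative places the spilling before the tearing.
(b) Entailed — 'Omar spilled the water' is causative; it entails the inchoative 'the water spilled'.
(c) Not entailed — 'was writing' is progressive on an accomplishment; it does not entail the completed 'wrote'.
(d) Entailed — this follows by dropping conjuncts from the spilling event's description.
(e) Not entailed — Ivy loaded the van, not the water; the water belongs to the spilling event.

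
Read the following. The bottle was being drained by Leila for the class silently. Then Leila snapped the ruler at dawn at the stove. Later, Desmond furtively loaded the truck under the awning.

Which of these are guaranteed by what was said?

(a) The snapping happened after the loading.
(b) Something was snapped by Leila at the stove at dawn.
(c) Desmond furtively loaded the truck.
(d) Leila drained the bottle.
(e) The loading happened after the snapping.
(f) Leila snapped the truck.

(a) Not entailed — the narrative places the snapping before the loading, not after.
(b) Entailed — the original entails any weakening of itself; this just generalizes the patient.
(c) Entailed — this follows by dropping conjuncts from the loading event's description.
(d) Not entailed — 'was draining' is progressive on an accomplishment; it does not entail the completed 'drained'.
(e) Entailed — the narrative places the snapping before the loading.
(f) Not entailed — Leila snapped the ruler, not the truck; the truck belongs to the loading event.

(b), (c), (e)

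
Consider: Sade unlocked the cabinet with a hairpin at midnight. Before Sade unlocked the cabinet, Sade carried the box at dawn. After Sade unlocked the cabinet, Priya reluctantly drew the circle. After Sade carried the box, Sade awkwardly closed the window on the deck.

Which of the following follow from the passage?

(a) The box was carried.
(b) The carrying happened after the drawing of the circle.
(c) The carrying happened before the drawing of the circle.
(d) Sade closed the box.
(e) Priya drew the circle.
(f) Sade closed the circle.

(a) Entailed — every conjunct here is already in the original carrying event.
(b) Not entailed — the narrative places the carrying before the drawing, not after.
(c) Entailed — the narrative places the carrying before the drawing.
(d) Not entailed — Sade closed the window, not the box; the box belongs to the carrying event.
(e) Entailed — dropping 'reluctantly' leaves a sub-description the original still satisfies.
(f) Not entailed — Sade closed the window, not the circle; the circle belongs to the drawing event.

(a), (c), (e)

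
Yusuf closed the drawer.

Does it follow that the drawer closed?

yes

'Yusuf closed the drawer' is the causative; it entails the inchoative 'the drawer closed'.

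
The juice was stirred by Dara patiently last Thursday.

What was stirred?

the juice

'the juice' marks the patient of the stirring event.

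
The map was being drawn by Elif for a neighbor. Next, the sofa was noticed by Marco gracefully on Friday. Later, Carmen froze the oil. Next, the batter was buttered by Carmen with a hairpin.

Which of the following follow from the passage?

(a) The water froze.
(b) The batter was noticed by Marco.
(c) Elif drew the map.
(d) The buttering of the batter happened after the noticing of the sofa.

(a) Not entailed — the oil is what froze, not the water.
(b) Not entailed — Marco noticed the sofa, not the batter; the batter belongs to the buttering event.
(c) Not entailed — 'was drawing' is progressive on an accomplishment; it does not entail the completed 'drew'.
(d) Entailed — the narrative places the noticing before the buttering.

(d)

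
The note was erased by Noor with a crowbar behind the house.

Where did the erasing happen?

behind the house

'behind the house' marks the location of the erasing event.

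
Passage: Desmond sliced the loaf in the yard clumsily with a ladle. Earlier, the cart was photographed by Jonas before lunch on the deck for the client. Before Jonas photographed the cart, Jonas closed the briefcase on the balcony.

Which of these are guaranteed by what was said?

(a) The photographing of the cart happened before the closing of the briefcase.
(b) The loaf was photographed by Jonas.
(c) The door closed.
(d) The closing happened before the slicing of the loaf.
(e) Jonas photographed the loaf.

(a) Not entailed — the narrative places the closing before the photographing, not after.
(b) Not entailed — Jonas photographed the cart, not the loaf; the loaf belongs to the slicing event.
(c) Not entailed — the briefcase is what closed, not the door.
(d) Entailed — the narrative places the closing before the slicing.
(e) Not entailed — Jonas photographed the cart, not the loaf; the loaf belongs to the slicing event.

(d)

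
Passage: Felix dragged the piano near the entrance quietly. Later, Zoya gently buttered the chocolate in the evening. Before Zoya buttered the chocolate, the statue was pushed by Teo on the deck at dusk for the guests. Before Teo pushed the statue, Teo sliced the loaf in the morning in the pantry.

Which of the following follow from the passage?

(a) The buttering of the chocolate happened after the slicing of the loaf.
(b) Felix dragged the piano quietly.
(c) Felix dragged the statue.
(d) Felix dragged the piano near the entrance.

(a) Entailed — the narrative places the slicing before the buttering.
(b) Entailed — every conjunct here is already in the original dragging event.
(c) Not entailed — Felix dragged the piano, not the statue; the statue belongs to the pushing event.
(d) Entailed — this follows by dropping conjuncts from the dragging event's description.

(a), (b), (d)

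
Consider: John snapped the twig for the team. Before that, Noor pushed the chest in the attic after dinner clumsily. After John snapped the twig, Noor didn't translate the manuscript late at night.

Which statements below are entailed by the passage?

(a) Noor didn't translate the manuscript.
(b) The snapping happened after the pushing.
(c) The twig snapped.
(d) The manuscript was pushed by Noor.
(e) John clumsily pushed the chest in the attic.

(b), (c)

(a) Not entailed — dropping 'late at night' under negation is not valid — the original leaves open that Noor translated the manuscript some other way.
(b) Entailed — the narrative places the pushing before the snapping.
(c) Entailed — 'John snapped the twig' is causative; it entails the inchoative 'the twig snapped'.
(d) Not entailed — Noor pushed the chest, not the manuscript; the manuscript belongs to the translating event.
(e) Not entailed — the passage has Noor pushing the chest, not John.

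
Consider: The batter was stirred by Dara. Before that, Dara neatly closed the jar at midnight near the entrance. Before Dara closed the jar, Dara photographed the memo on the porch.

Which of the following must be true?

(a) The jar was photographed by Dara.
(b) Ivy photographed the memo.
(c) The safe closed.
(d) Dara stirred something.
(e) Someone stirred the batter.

(d), (e)

(a) Not entailed — Dara photographed the memo, not the jar; the jar belongs to the closing event.
(b) Not entailed — the passage has Dara photographing the memo, not Ivy.
(c) Not entailed — the jar is what closed, not the safe.
(d) Entailed — generalizing the patient leaves a sub-description the original still satisfies.
(e) Entailed — the original entails any weakening of itself; this just generalizes the agent.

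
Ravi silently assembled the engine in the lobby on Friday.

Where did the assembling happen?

'in the lobby' marks the location of the assembling event.

in the lobby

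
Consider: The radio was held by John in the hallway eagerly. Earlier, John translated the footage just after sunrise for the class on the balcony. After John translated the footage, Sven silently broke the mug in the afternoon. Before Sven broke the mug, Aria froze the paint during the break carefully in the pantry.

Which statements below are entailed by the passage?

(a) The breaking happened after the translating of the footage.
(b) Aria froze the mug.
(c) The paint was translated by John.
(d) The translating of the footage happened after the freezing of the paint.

(a)

(a) Entailed — the narrative places the translating before the breaking.
(b) Not entailed — Aria froze the paint, not the mug; the mug belongs to the breaking event.
(c) Not entailed — John translated the footage, not the paint; the paint belongs to the freezing event.
(d) Not entailed — the narrative doesn't order the freezing relative to the translating.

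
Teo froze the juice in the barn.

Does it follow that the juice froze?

yes

'Teo froze the juice' is the causative; it entails the inchoative 'the juice froze'.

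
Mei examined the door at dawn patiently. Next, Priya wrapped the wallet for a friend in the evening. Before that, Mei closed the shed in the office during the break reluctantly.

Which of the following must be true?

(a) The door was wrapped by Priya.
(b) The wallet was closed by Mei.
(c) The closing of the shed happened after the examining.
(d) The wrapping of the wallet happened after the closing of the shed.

(d)

(a) Not entailed — Priya wrapped the wallet, not the door; the door belongs to the examining event.
(b) Not entailed — Mei closed the shed, not the wallet; the wallet belongs to the wrapping event.
(c) Not entailed — the narrative doesn't order the examining relative to the closing.
(d) Entailed — the narrative places the closing before the wrapping.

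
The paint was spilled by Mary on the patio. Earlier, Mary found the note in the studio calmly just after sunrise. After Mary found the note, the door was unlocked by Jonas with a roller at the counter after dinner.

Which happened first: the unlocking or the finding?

the finding

The connectives place the finding before the unlocking.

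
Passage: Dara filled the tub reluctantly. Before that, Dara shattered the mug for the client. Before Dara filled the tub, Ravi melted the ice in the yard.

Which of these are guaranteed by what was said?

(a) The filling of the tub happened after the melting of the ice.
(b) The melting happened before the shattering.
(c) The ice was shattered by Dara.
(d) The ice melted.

(a) Entailed — the narrative places the melting before the filling.
(b) Not entailed — the narrative doesn't order the melting relative to the shattering.
(c) Not entailed — Dara shattered the mug, not the ice; the ice belongs to the melting event.
(d) Entailed — 'Ravi melted the ice' is causative; it entails the inchoative 'the ice melted'.

(a), (d)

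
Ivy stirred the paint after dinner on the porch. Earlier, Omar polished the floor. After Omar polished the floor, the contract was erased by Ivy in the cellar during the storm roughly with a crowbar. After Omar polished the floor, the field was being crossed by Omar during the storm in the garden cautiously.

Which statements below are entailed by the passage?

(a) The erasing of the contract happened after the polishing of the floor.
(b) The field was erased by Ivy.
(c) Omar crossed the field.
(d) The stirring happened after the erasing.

(a) Entailed — the narrative places the polishing before the erasing.
(b) Not entailed — Ivy erased the contract, not the field; the field belongs to the crossing event.
(c) Not entailed — 'was crossing' is progressive on an accomplishment; it does not entail the completed 'crossed'.
(d) Not entailed — the narrative doesn't order the erasing relative to the stirring.

(a)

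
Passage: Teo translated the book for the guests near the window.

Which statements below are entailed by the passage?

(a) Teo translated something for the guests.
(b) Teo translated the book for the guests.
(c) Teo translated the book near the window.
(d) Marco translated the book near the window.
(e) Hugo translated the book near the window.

(a) Entailed — the original entails any weakening of itself; this just drops 'near the window' and generalizes the patient.
(b) Entailed — the original entails any weakening of itself; this just drops 'near the window'.
(c) Entailed — the original entails any weakening of itself; this just drops 'for the guests'.
(d) Not entailed — the passage has Teo translating the book, not Marco.
(e) Not entailed — the passage has Teo translating the book, not Hugo.

(a), (b), (c)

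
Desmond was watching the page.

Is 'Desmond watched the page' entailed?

yes

'watch' is atelic; if Desmond was watching the page, then Desmond watched the page (for some time).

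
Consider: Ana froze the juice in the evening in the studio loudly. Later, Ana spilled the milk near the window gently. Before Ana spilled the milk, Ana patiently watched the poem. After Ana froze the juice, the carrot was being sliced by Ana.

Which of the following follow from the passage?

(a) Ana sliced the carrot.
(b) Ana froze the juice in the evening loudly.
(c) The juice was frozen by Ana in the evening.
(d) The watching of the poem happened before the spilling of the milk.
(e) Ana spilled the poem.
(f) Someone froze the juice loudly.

(a) Not entailed — 'was slicing' is progressive on an accomplishment; it does not entail the completed 'sliced'.
(b) Entailed — this follows by dropping conjuncts from the freezing event's description.
(c) Entailed — this follows by dropping conjuncts from the freezing event's description.
(d) Entailed — the narrative places the watching before the spilling.
(e) Not entailed — Ana spilled the milk, not the poem; the poem belongs to the watching event.
(f) Entailed — every conjunct here is already in the original freezing event.

(b), (c), (d), (f)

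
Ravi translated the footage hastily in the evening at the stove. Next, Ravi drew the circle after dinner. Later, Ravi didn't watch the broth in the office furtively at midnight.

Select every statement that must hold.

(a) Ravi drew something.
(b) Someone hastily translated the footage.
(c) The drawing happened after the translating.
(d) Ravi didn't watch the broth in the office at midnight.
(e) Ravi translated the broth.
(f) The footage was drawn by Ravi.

(a), (b), (c)

(a) Entailed — dropping 'after dinner' and generalizing the patient leaves a sub-description the original still satisfies.
(b) Entailed — every conjunct here is already in the original translating event.
(c) Entailed — the narrative places the translating before the drawing.
(d) Not entailed — dropping 'furtively' under negation is not valid — the original leaves open that Ravi watched the broth some other way.
(e) Not entailed — Ravi translated the footage, not the broth; the broth belongs to the watching event.
(f) Not entailed — Ravi drew the circle, not the footage; the footage belongs to the translating event.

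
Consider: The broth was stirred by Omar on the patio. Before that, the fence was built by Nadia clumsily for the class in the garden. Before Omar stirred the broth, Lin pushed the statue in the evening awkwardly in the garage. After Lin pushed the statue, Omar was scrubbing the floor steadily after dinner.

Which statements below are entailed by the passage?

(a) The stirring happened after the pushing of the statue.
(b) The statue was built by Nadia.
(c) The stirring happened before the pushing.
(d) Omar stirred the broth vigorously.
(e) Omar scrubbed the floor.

(a) Entailed — the narrative places the pushing before the stirring.
(b) Not entailed — Nadia built the fence, not the statue; the statue belongs to the pushing event.
(c) Not entailed — the narrative places the pushing before the stirring, not after.
(d) Not entailed — 'vigorously' adds information not in the original event.
(e) Entailed — 'scrub' is an activity; 'was scrubbing' entails that some scrubbing happened, so 'scrubbed' holds.

(a), (e)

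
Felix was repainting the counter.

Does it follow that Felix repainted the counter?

no

'was repainting' is progressive; for an accomplishment like 'repaint the counter', it doesn't entail completion.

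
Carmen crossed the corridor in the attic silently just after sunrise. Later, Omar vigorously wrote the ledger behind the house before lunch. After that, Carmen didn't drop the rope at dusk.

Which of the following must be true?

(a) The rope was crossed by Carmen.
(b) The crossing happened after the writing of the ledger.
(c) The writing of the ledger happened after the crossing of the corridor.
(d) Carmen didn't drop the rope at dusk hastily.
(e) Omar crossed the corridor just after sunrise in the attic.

(c), (d)

(a) Not entailed — Carmen crossed the corridor, not the rope; the rope belongs to the dropping event.
(b) Not entailed — the narrative places the crossing before the writing, not after.
(c) Entailed — the narrative places the crossing before the writing.
(d) Entailed — under negation, adding a further restriction is entailed: if no such dropping event occurred, none occurred hastily either.
(e) Not entailed — the passage has Carmen crossing the corridor, not Omar.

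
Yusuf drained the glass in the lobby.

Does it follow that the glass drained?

'Yusuf drained the glass' is the causative; it entails the inchoative 'the glass drained'.

yes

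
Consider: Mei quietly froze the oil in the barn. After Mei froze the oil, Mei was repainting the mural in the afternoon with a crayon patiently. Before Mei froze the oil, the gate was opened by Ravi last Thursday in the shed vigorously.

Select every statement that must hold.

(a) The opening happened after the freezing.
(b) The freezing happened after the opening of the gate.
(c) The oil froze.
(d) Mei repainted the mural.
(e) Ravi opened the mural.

(b), (c)

(a) Not entailed — the narrative places the opening before the freezing, not after.
(b) Entailed — the narrative places the opening before the freezing.
(c) Entailed — 'Mei froze the oil' is causative; it entails the inchoative 'the oil froze'.
(d) Not entailed — 'was repainting' is progressive on an accomplishment; it does not entail the completed 'repainted'.
(e) Not entailed — Ravi opened the gate, not the mural; the mural belongs to the repainting event.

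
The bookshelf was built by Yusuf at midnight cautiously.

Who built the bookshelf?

'Yusuf' marks the agent of the building event.

Yusuf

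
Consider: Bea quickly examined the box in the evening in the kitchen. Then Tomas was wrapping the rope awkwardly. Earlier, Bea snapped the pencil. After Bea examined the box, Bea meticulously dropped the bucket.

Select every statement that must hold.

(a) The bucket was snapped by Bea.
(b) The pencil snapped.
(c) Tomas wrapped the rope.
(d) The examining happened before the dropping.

(b), (d)

(a) Not entailed — Bea snapped the pencil, not the bucket; the bucket belongs to the dropping event.
(b) Entailed — 'Bea snapped the pencil' is causative; it entails the inchoative 'the pencil snapped'.
(c) Not entailed — 'was wrapping' is progressive on an accomplishment; it does not entail the completed 'wrapped'.
(d) Entailed — the narrative places the examining before the dropping.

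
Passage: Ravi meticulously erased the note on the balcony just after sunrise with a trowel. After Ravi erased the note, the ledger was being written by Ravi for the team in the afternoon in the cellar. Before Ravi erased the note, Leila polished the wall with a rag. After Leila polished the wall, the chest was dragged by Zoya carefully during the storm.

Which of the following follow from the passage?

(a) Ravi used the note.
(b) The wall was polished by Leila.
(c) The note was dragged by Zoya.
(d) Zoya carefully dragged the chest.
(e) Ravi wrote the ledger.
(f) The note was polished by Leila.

(a) Not entailed — the note is the patient, not an instrument — Ravi used a trowel.
(b) Entailed — this follows by dropping conjuncts from the polishing event's description.
(c) Not entailed — Zoya dragged the chest, not the note; the note belongs to the erasing event.
(d) Entailed — this follows by dropping conjuncts from the dragging event's description.
(e) Not entailed — 'was writing' is progressive on an accomplishment; it does not entail the completed 'wrote'.
(f) Not entailed — Leila polished the wall, not the note; the note belongs to the erasing event.

(b), (d)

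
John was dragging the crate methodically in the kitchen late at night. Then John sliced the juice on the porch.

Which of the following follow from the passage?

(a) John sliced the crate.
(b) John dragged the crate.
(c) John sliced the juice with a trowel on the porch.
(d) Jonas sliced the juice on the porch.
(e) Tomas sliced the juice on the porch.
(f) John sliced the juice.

(b), (f)

(a) Not entailed — John sliced the juice, not the crate; the crate belongs to the dragging event.
(b) Entailed — 'drag' is an activity; 'was dragging' entails that some dragging happened, so 'dragged' holds.
(c) Not entailed — 'with a trowel' adds information not in the original event.
(d) Not entailed — the passage has John slicing the juice, not Jonas.
(e) Not entailed — the passage has John slicing the juice, not Tomas.
(f) Entailed — the original entails any weakening of itself; this just drops 'on the porch'.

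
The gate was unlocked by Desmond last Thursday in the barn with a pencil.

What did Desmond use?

'with a pencil' marks the instrument of the unlocking event.

a pencil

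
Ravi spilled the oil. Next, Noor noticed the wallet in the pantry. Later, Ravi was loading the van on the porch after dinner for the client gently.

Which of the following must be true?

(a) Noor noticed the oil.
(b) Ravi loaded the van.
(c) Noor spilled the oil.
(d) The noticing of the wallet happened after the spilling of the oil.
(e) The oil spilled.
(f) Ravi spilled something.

(a) Not entailed — Noor noticed the wallet, not the oil; the oil belongs to the spilling event.
(b) Not entailed — 'was loading' is progressive on an accomplishment; it does not entail the completed 'loaded'.
(c) Not entailed — the passage has Ravi spilling the oil, not Noor.
(d) Entailed — the narrative places the spilling before the noticing.
(e) Entailed — 'Ravi spilled the oil' is causative; it entails the inchoative 'the oil spilled'.
(f) Entailed — the original entails any weakening of itself; this just generalizes the patient.

(d), (e), (f)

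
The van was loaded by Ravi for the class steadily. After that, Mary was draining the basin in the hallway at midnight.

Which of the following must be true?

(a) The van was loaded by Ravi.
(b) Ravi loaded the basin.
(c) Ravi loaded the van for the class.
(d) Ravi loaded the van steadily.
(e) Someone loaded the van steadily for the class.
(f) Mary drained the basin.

(a) Entailed — the original entails any weakening of itself; this just drops 'steadily', 'for the class'.
(b) Not entailed — Ravi loaded the van, not the basin; the basin belongs to the draining event.
(c) Entailed — dropping 'steadily' leaves a sub-description the original still satisfies.
(d) Entailed — this follows by dropping conjuncts from the loading event's description.
(e) Entailed — this follows by dropping conjuncts from the loading event's description.
(f) Not entailed — 'was draining' is progressive on an accomplishment; it does not entail the completed 'drained'.

(a), (c), (d), (e)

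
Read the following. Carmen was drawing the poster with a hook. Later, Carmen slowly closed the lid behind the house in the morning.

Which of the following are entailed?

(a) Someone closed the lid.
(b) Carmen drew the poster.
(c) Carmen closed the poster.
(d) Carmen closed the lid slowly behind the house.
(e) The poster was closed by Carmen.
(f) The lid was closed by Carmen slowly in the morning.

(a) Entailed — dropping 'slowly', 'behind the house', 'in the morning' and generalizing the agent leaves a sub-description the original still satisfies.
(b) Not entailed — 'was drawing' is progressive on an accomplishment; it does not entail the completed 'drew'.
(c) Not entailed — Carmen closed the lid, not the poster; the poster belongs to the drawing event.
(d) Entailed — this follows by dropping conjuncts from the closing event's description.
(e) Not entailed — Carmen closed the lid, not the poster; the poster belongs to the drawing event.
(f) Entailed — the original entails any weakening of itself; this just drops 'behind the house'.

(a), (d), (f)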